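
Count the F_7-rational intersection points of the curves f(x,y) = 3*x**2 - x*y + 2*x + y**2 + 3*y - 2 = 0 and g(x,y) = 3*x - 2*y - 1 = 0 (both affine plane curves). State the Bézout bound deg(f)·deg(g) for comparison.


Common zeros: {(2, 6), (4, 2)}; count = 2; Bézout bound = 2.

deg(f) = 2, deg(g) = 1, so Bézout bound = 2.
Scan x ∈ F_7. For each x, list the y ∈ F_7 with f(x, y) ≡ 0 and those with g(x, y) ≡ 0 (mod 7); the common zeros in that column are the intersection.
  x = 0: f ≡ 0 at y ∈ ∅; g ≡ 0 at y ∈ {3}; common: ∅.
  x = 1: f ≡ 0 at y ∈ ∅; g ≡ 0 at y ∈ {1}; common: ∅.
  x = 2: f ≡ 0 at y ∈ {0, 6}; g ≡ 0 at y ∈ {6}; common: {6}.
  x = 3: f ≡ 0 at y ∈ {2, 5}; g ≡ 0 at y ∈ {4}; common: ∅.
  x = 4: f ≡ 0 at y ∈ {2, 6}; g ≡ 0 at y ∈ {2}; common: {2}.
  x = 5: f ≡ 0 at y ∈ {4, 5}; g ≡ 0 at y ∈ {0}; common: ∅.
  x = 6: f ≡ 0 at y ∈ ∅; g ≡ 0 at y ∈ {5}; common: ∅.
Collecting: common zeros = {(2, 6), (4, 2)}, so the count is 2.
Comparison with the Bézout bound: 2 ≤ 2 = deg(f)·deg(g), as expected for curves with no common component (the bound is attained).


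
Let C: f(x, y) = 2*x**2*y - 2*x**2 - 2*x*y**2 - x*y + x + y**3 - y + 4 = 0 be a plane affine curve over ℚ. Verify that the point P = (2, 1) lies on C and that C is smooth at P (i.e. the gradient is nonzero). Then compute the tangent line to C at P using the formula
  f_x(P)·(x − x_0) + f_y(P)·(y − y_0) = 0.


Tangent line at P: 4 - 2*x = 0.

Step 1: f(2, 1) = 0, so P lies on C.
Step 2: partial derivatives
  f_x(x, y) = 4*x*y - 4*x - 2*y**2 - y + 1, f_y(x, y) = 2*x**2 - 4*x*y - x + 3*y**2 - 1.
  f_x(P) = -2, f_y(P) = 0 (gradient nonzero, so P is smooth).
Step 3: tangent line at P: -2·(x − 2) + 0·(y − 1) = 0.
Expanding: 4 - 2*x = 0.


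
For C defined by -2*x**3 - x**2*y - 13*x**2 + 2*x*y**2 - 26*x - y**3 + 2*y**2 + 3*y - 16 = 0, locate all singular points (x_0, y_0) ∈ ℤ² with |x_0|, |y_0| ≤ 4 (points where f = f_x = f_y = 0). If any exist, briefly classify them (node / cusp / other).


Singular points: {(-2, -1)}; classification: cusp.

Compute partial derivatives:
  f_x = -6*x**2 - 2*x*y - 26*x + 2*y**2 - 26.
  f_y = -x**2 + 4*x*y - 3*y**2 + 4*y + 3.
Scan x_0 ∈ {−4, ..., 4}. For each x_0, f_y(x_0, y) is a polynomial in y; find its integer roots y ∈ {−4, ..., 4}, then test f_x and f at those candidates.
  x = -4: f_y(-4, y) = -3*y**2 - 12*y - 13; no integer root y with |y| ≤ 4.
  x = -3: f_y(-3, y) = -3*y**2 - 8*y - 6; no integer root y with |y| ≤ 4.
  x = -2: f_y(-2, y) = -3*y**2 - 4*y - 1; vanishes at y ∈ {-1}. (-2, -1): f_x = 0, f = 0 — SINGULAR.
  x = -1: f_y(-1, y) = 2 - 3*y**2; no integer root y with |y| ≤ 4.
  x = 0: f_y(0, y) = -3*y**2 + 4*y + 3; no integer root y with |y| ≤ 4.
  x = 1: f_y(1, y) = -3*y**2 + 8*y + 2; no integer root y with |y| ≤ 4.
  x = 2: f_y(2, y) = -3*y**2 + 12*y - 1; no integer root y with |y| ≤ 4.
  x = 3: f_y(3, y) = -3*y**2 + 16*y - 6; no integer root y with |y| ≤ 4.
  x = 4: f_y(4, y) = -3*y**2 + 20*y - 13; no integer root y with |y| ≤ 4.
Only singular point on the grid: (-2, -1).
Classify: substitute x = -2 + u, y = -1 + v and expand: f = -2*u**3 - u**2*v + 2*u*v**2 - v**3 + v**2.
No constant or linear terms (consistent with a singular point). Quadratic part: v**2. Cubic part: -2*u**3 - u**2*v + 2*u*v**2 - v**3.
The quadratic part v**2 is a perfect square, so there is a single (double) tangent line v = 0, i.e. y = -1. Restricting the cubic part to that line (v = 0) leaves -2*u**3 ≠ 0, so f is not divisible by v and the branch is v² ≈ 2*u**3 to lowest order — this is a cusp.
Classification: cusp.


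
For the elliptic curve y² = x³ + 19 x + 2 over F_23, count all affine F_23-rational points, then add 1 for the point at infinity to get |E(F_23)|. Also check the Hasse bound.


Affine points = {(0, 5), (0, 18), (2, 5), (2, 18), (4, 2), (4, 21), (7, 8), (7, 15), (11, 1), (11, 22), (12, 7), (12, 16), (13, 10), (13, 13), (16, 3), (16, 20), (18, 9), (18, 14), (19, 0), (21, 5), (21, 18)}; affine count = 21; |E(F_23)| = 22.

Discriminant check: Δ ∝ 4a³ + 27b² = 4·19³ + 27·2² = 4·6859 + 27·4 ≡ 13 (mod 23). Nonzero ⇒ E is nonsingular.
For each x ∈ F_23, compute rhs = x³ + 19·x + 2 mod 23, then count y ∈ F_23 with y² ≡ rhs.
  x = 0: rhs = 2, matching y values: 5, 18 (2 points).
  x = 1: rhs = 22, matching y values: none (0 points).
  x = 2: rhs = 2, matching y values: 5, 18 (2 points).
  x = 3: rhs = 17, matching y values: none (0 points).
  x = 4: rhs = 4, matching y values: 2, 21 (2 points).
  x = 5: rhs = 15, matching y values: none (0 points).
  x = 6: rhs = 10, matching y values: none (0 points).
  x = 7: rhs = 18, matching y values: 8, 15 (2 points).
  x = 8: rhs = 22, matching y values: none (0 points).
  x = 9: rhs = 5, matching y values: none (0 points).
  x = 10: rhs = 19, matching y values: none (0 points).
  x = 11: rhs = 1, matching y values: 1, 22 (2 points).
  x = 12: rhs = 3, matching y values: 7, 16 (2 points).
  x = 13: rhs = 8, matching y values: 10, 13 (2 points).
  x = 14: rhs = 22, matching y values: none (0 points).
  x = 15: rhs = 5, matching y values: none (0 points).
  x = 16: rhs = 9, matching y values: 3, 20 (2 points).
  x = 17: rhs = 17, matching y values: none (0 points).
  x = 18: rhs = 12, matching y values: 9, 14 (2 points).
  x = 19: rhs = 0, matching y values: 0 (1 points).
  x = 20: rhs = 10, matching y values: none (0 points).
  x = 21: rhs = 2, matching y values: 5, 18 (2 points).
  x = 22: rhs = 5, matching y values: none (0 points).
Total affine count: 21.
Full point count |E(F_23)| = 21 + 1 = 22.
Hasse bound: |22 − (23+1)| = |-2| = 2 ≤ 2√23 ≈ 9.5917 ✓.


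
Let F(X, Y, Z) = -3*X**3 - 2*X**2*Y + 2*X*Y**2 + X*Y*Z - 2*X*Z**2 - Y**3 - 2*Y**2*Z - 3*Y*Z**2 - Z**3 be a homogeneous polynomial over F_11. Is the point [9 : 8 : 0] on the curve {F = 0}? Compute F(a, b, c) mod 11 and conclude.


F(9,8,0) ≡ 6 (mod 11); P is NOT on the curve.

Evaluate F(9, 8, 0) term-by-term (mod 11).
  -3*X**3 ↦ -3·729·1·1 = -2187
  -2*X**2*Y ↦ -2·81·8·1 = -1296
  2*X*Y**2 ↦ 2·9·64·1 = 1152
  X*Y*Z ↦ 1·9·8·0 = 0
  -2*X*Z**2 ↦ -2·9·1·0 = 0
  -Y**3 ↦ -1·1·512·1 = -512
  -2*Y**2*Z ↦ -2·1·64·0 = 0
  -3*Y*Z**2 ↦ -3·1·8·0 = 0
  -Z**3 ↦ -1·1·1·0 = 0
Sum: F(9, 8, 0) = (-2187) + (-1296) + (1152) + (0) + (0) + (-512) + (0) + (0) + (0) = -2843.
Reducing mod 11: -2843 ≡ 6 (mod 11).
Since F(a, b, c) ≡ 6 ≠ 0 (mod 11), P does NOT lie on the curve.


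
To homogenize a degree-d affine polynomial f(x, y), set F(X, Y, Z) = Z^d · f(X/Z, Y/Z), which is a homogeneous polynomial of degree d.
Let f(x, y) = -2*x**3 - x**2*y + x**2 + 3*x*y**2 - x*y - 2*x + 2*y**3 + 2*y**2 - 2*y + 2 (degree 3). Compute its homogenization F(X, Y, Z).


F(X, Y, Z) = -2*X**3 - X**2*Y + X**2*Z + 3*X*Y**2 - X*Y*Z - 2*X*Z**2 + 2*Y**3 + 2*Y**2*Z - 2*Y*Z**2 + 2*Z**3

deg(f) = 3.
Substitute x = X/Z, y = Y/Z into f, then multiply by Z^3.
  monomial -2·x^3·y^0 ↦ -2·X^3·Y^0·Z^0.
  monomial -1·x^2·y^1 ↦ -1·X^2·Y^1·Z^0.
  monomial 1·x^2·y^0 ↦ 1·X^2·Y^0·Z^1.
  monomial 3·x^1·y^2 ↦ 3·X^1·Y^2·Z^0.
  monomial -1·x^1·y^1 ↦ -1·X^1·Y^1·Z^1.
  monomial -2·x^1·y^0 ↦ -2·X^1·Y^0·Z^2.
  monomial 2·x^0·y^3 ↦ 2·X^0·Y^3·Z^0.
  monomial 2·x^0·y^2 ↦ 2·X^0·Y^2·Z^1.
  monomial -2·x^0·y^1 ↦ -2·X^0·Y^1·Z^2.
  monomial 2·x^0·y^0 ↦ 2·X^0·Y^0·Z^3.
Collecting: F(X, Y, Z) = -2*X**3 - X**2*Y + X**2*Z + 3*X*Y**2 - X*Y*Z - 2*X*Z**2 + 2*Y**3 + 2*Y**2*Z - 2*Y*Z**2 + 2*Z**3.


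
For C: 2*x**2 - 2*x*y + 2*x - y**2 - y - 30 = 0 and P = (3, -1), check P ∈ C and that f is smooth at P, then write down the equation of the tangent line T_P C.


Tangent line at P: 16*x - 5*y - 53 = 0.

Step 1: f(3, -1) = 0, so P lies on C.
Step 2: partial derivatives
  f_x(x, y) = 4*x - 2*y + 2, f_y(x, y) = -2*x - 2*y - 1.
  f_x(P) = 16, f_y(P) = -5 (gradient nonzero, so P is smooth).
Step 3: tangent line at P: 16·(x − 3) + -5·(y − -1) = 0.
Expanding: 16*x - 5*y - 53 = 0.


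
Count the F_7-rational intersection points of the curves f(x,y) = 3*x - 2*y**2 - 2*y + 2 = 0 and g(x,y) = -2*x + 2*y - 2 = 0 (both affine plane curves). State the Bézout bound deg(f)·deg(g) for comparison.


Common zeros: {(1, 2)}; count = 1; Bézout bound = 2.

deg(f) = 2, deg(g) = 1, so Bézout bound = 2.
Scan x ∈ F_7. For each x, list the y ∈ F_7 with f(x, y) ≡ 0 and those with g(x, y) ≡ 0 (mod 7); the common zeros in that column are the intersection.
  x = 0: f ≡ 0 at y ∈ ∅; g ≡ 0 at y ∈ {1}; common: ∅.
  x = 1: f ≡ 0 at y ∈ {2, 4}; g ≡ 0 at y ∈ {2}; common: {2}.
  x = 2: f ≡ 0 at y ∈ ∅; g ≡ 0 at y ∈ {3}; common: ∅.
  x = 3: f ≡ 0 at y ∈ {1, 5}; g ≡ 0 at y ∈ {4}; common: ∅.
  x = 4: f ≡ 0 at y ∈ {0, 6}; g ≡ 0 at y ∈ {5}; common: ∅.
  x = 5: f ≡ 0 at y ∈ {3}; g ≡ 0 at y ∈ {6}; common: ∅.
  x = 6: f ≡ 0 at y ∈ ∅; g ≡ 0 at y ∈ {0}; common: ∅.
Collecting: common zeros = {(1, 2)}, so the count is 1.
Comparison with the Bézout bound: 1 ≤ 2 = deg(f)·deg(g), as expected for curves with no common component (the affine F_7-count falls short of the bound because intersections may lie at infinity, over extension fields, or carry multiplicity).


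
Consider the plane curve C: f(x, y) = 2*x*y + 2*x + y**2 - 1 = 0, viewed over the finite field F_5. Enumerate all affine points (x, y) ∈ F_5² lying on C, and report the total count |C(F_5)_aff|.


Affine F_5-points: {(0, 1), (0, 4), (1, 4), (2, 2), (2, 4), (3, 0), (3, 4), (4, 3), (4, 4)}; count = 9.

For each of the 25 pairs (x, y) ∈ F_5², evaluate f(x, y) mod 5. Record the zeros.
  x = 0: [0↦4, 1↦0, 2↦3, 3↦3, 4↦0]  zeros at y ∈ {1, 4}
  x = 1: [0↦1, 1↦4, 2↦4, 3↦1, 4↦0]  zeros at y ∈ {4}
  x = 2: [0↦3, 1↦3, 2↦0, 3↦4, 4↦0]  zeros at y ∈ {2, 4}
  x = 3: [0↦0, 1↦2, 2↦1, 3↦2, 4↦0]  zeros at y ∈ {0, 4}
  x = 4: [0↦2, 1↦1, 2↦2, 3↦0, 4↦0]  zeros at y ∈ {3, 4}
Collecting zeros: affine points = {(0, 1), (0, 4), (1, 4), (2, 2), (2, 4), (3, 0), (3, 4), (4, 3), (4, 4)}.
Total count |C(F_5)_aff| = 9.


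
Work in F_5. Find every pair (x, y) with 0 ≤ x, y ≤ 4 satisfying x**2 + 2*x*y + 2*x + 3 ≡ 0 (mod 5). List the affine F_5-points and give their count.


Affine F_5-points: {(1, 2), (2, 1), (3, 2), (4, 1)}; count = 4.

For each of the 25 pairs (x, y) ∈ F_5², evaluate f(x, y) mod 5. Record the zeros.
  x = 0: [0↦3, 1↦3, 2↦3, 3↦3, 4↦3]  zeros at y ∈ ∅
  x = 1: [0↦1, 1↦3, 2↦0, 3↦2, 4↦4]  zeros at y ∈ {2}
  x = 2: [0↦1, 1↦0, 2↦4, 3↦3, 4↦2]  zeros at y ∈ {1}
  x = 3: [0↦3, 1↦4, 2↦0, 3↦1, 4↦2]  zeros at y ∈ {2}
  x = 4: [0↦2, 1↦0, 2↦3, 3↦1, 4↦4]  zeros at y ∈ {1}
Collecting zeros: affine points = {(1, 2), (2, 1), (3, 2), (4, 1)}.
Total count |C(F_5)_aff| = 4.


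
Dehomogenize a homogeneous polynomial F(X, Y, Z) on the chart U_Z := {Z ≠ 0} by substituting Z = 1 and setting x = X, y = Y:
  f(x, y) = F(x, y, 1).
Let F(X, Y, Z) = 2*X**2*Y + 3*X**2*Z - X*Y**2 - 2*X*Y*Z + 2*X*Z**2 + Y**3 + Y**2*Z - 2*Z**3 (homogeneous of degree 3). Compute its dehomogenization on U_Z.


f(x, y) = 2*x**2*y + 3*x**2 - x*y**2 - 2*x*y + 2*x + y**3 + y**2 - 2

On U_Z we set Z = 1. Each monomial c·X^i·Y^j·Z^k in F becomes c·x^i·y^j·1^k = c·x^i·y^j.
Substituting Z = 1: F(X, Y, 1) = 2*x**2*y + 3*x**2 - x*y**2 - 2*x*y + 2*x + y**3 + y**2 - 2.
Note: deg(f) ≤ deg(F) = 3; strict inequality happens when F is divisible by Z (lost terms).


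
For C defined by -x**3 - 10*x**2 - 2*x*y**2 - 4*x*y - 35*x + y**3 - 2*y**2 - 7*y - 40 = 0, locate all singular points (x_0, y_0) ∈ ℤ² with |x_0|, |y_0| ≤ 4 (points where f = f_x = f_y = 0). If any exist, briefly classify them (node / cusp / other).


Singular points: {(-3, -1)}; classification: node.

Compute partial derivatives:
  f_x = -3*x**2 - 20*x - 2*y**2 - 4*y - 35.
  f_y = -4*x*y - 4*x + 3*y**2 - 4*y - 7.
Scan x_0 ∈ {−4, ..., 4}. For each x_0, f_y(x_0, y) is a polynomial in y; find its integer roots y ∈ {−4, ..., 4}, then test f_x and f at those candidates.
  x = -4: f_y(-4, y) = 3*y**2 + 12*y + 9; vanishes at y ∈ {-3, -1}. (-4, -3): f_x = -9 ≠ 0; (-4, -1): f_x = -1 ≠ 0.
  x = -3: f_y(-3, y) = 3*y**2 + 8*y + 5; vanishes at y ∈ {-1}. (-3, -1): f_x = 0, f = 0 — SINGULAR.
  x = -2: f_y(-2, y) = 3*y**2 + 4*y + 1; vanishes at y ∈ {-1}. (-2, -1): f_x = -5 ≠ 0.
  x = -1: f_y(-1, y) = 3*y**2 - 3; vanishes at y ∈ {-1, 1}. (-1, -1): f_x = -16 ≠ 0; (-1, 1): f_x = -24 ≠ 0.
  x = 0: f_y(0, y) = 3*y**2 - 4*y - 7; vanishes at y ∈ {-1}. (0, -1): f_x = -33 ≠ 0.
  x = 1: f_y(1, y) = 3*y**2 - 8*y - 11; vanishes at y ∈ {-1}. (1, -1): f_x = -56 ≠ 0.
  x = 2: f_y(2, y) = 3*y**2 - 12*y - 15; vanishes at y ∈ {-1}. (2, -1): f_x = -85 ≠ 0.
  x = 3: f_y(3, y) = 3*y**2 - 16*y - 19; vanishes at y ∈ {-1}. (3, -1): f_x = -120 ≠ 0.
  x = 4: f_y(4, y) = 3*y**2 - 20*y - 23; vanishes at y ∈ {-1}. (4, -1): f_x = -161 ≠ 0.
Only singular point on the grid: (-3, -1).
Classify: substitute x = -3 + u, y = -1 + v and expand: f = -u**3 - u**2 - 2*u*v**2 + v**3 + v**2.
No constant or linear terms (consistent with a singular point). Quadratic part: -u**2 + v**2. Cubic part: -u**3 - 2*u*v**2 + v**3.
The quadratic part v**2 - u**2 = (v − u)(v + u) splits into two distinct linear factors, so there are two distinct tangent lines y − -1 = ±(x − -3) — this is a node (ordinary double point).
Classification: node.


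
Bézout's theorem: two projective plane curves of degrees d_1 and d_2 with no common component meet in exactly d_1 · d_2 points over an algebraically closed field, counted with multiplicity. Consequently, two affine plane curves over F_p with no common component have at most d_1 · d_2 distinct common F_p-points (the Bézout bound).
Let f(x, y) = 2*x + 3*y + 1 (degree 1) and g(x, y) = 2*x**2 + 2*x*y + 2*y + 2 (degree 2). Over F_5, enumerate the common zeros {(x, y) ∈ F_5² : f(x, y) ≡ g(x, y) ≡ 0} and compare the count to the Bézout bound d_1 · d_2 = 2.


Common zeros: {(1, 4), (2, 0)}; count = 2; Bézout bound = 2.

deg(f) = 1, deg(g) = 2, so Bézout bound = 2.
Scan x ∈ F_5. For each x, list the y ∈ F_5 with f(x, y) ≡ 0 and those with g(x, y) ≡ 0 (mod 5); the common zeros in that column are the intersection.
  x = 0: f ≡ 0 at y ∈ {3}; g ≡ 0 at y ∈ {4}; common: ∅.
  x = 1: f ≡ 0 at y ∈ {4}; g ≡ 0 at y ∈ {4}; common: {4}.
  x = 2: f ≡ 0 at y ∈ {0}; g ≡ 0 at y ∈ {0}; common: {0}.
  x = 3: f ≡ 0 at y ∈ {1}; g ≡ 0 at y ∈ {0}; common: ∅.
  x = 4: f ≡ 0 at y ∈ {2}; g ≡ 0 at y ∈ ∅; common: ∅.
Collecting: common zeros = {(1, 4), (2, 0)}, so the count is 2.
Comparison with the Bézout bound: 2 ≤ 2 = deg(f)·deg(g), as expected for curves with no common component (the bound is attained).


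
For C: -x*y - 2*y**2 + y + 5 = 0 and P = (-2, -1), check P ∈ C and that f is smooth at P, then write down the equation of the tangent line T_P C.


Tangent line at P: x + 7*y + 9 = 0.

Step 1: f(-2, -1) = 0, so P lies on C.
Step 2: partial derivatives
  f_x(x, y) = -y, f_y(x, y) = -x - 4*y + 1.
  f_x(P) = 1, f_y(P) = 7 (gradient nonzero, so P is smooth).
Step 3: tangent line at P: 1·(x − -2) + 7·(y − -1) = 0.
Expanding: x + 7*y + 9 = 0.


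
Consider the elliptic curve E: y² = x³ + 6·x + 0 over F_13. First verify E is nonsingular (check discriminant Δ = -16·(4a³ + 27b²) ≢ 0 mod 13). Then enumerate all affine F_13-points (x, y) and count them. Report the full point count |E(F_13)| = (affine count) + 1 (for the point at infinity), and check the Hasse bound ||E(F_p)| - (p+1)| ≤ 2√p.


Affine points = {(0, 0), (4, 6), (4, 7), (5, 5), (5, 8), (8, 1), (8, 12), (9, 4), (9, 9)}; affine count = 9; |E(F_13)| = 10.

Discriminant check: Δ ∝ 4a³ + 27b² = 4·6³ + 27·0² = 4·216 + 27·0 ≡ 6 (mod 13). Nonzero ⇒ E is nonsingular.
For each x ∈ F_13, compute rhs = x³ + 6·x + 0 mod 13, then count y ∈ F_13 with y² ≡ rhs.
  x = 0: rhs = 0, matching y values: 0 (1 points).
  x = 1: rhs = 7, matching y values: none (0 points).
  x = 2: rhs = 7, matching y values: none (0 points).
  x = 3: rhs = 6, matching y values: none (0 points).
  x = 4: rhs = 10, matching y values: 6, 7 (2 points).
  x = 5: rhs = 12, matching y values: 5, 8 (2 points).
  x = 6: rhs = 5, matching y values: none (0 points).
  x = 7: rhs = 8, matching y values: none (0 points).
  x = 8: rhs = 1, matching y values: 1, 12 (2 points).
  x = 9: rhs = 3, matching y values: 4, 9 (2 points).
  x = 10: rhs = 7, matching y values: none (0 points).
  x = 11: rhs = 6, matching y values: none (0 points).
  x = 12: rhs = 6, matching y values: none (0 points).
Total affine count: 9.
Full point count |E(F_13)| = 9 + 1 = 10.
Hasse bound: |10 − (13+1)| = |-4| = 4 ≤ 2√13 ≈ 7.2111 ✓.


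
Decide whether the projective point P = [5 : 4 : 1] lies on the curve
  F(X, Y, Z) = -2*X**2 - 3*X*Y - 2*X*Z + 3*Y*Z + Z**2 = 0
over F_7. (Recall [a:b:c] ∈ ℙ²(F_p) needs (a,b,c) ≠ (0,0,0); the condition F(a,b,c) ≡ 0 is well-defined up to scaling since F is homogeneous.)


F(5,4,1) ≡ 5 (mod 7); P is NOT on the curve.

Evaluate F(5, 4, 1) term-by-term (mod 7).
  -2*X**2 ↦ -2·25·1·1 = -50
  -3*X*Y ↦ -3·5·4·1 = -60
  -2*X*Z ↦ -2·5·1·1 = -10
  3*Y*Z ↦ 3·1·4·1 = 12
  Z**2 ↦ 1·1·1·1 = 1
Sum: F(5, 4, 1) = (-50) + (-60) + (-10) + (12) + (1) = -107.
Reducing mod 7: -107 ≡ 5 (mod 7).
Since F(a, b, c) ≡ 5 ≠ 0 (mod 7), P does NOT lie on the curve.


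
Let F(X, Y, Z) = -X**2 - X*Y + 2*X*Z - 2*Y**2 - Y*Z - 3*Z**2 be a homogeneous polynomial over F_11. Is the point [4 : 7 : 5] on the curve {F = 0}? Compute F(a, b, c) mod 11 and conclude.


F(4,7,5) ≡ 8 (mod 11); P is NOT on the curve.

Evaluate F(4, 7, 5) term-by-term (mod 11).
  -X**2 ↦ -1·16·1·1 = -16
  -X*Y ↦ -1·4·7·1 = -28
  2*X*Z ↦ 2·4·1·5 = 40
  -2*Y**2 ↦ -2·1·49·1 = -98
  -Y*Z ↦ -1·1·7·5 = -35
  -3*Z**2 ↦ -3·1·1·25 = -75
Sum: F(4, 7, 5) = (-16) + (-28) + (40) + (-98) + (-35) + (-75) = -212.
Reducing mod 11: -212 ≡ 8 (mod 11).
Since F(a, b, c) ≡ 8 ≠ 0 (mod 11), P does NOT lie on the curve.


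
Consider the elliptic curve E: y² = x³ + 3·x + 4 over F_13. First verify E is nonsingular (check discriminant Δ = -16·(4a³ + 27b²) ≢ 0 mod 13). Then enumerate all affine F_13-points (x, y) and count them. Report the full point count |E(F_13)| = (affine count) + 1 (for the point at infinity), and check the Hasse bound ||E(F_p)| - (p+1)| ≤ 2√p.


Affine points = {(0, 2), (0, 11), (3, 1), (3, 12), (5, 1), (5, 12), (6, 2), (6, 11), (7, 2), (7, 11), (11, 4), (11, 9), (12, 0)}; affine count = 13; |E(F_13)| = 14.

Discriminant check: Δ ∝ 4a³ + 27b² = 4·3³ + 27·4² = 4·27 + 27·16 ≡ 7 (mod 13). Nonzero ⇒ E is nonsingular.
For each x ∈ F_13, compute rhs = x³ + 3·x + 4 mod 13, then count y ∈ F_13 with y² ≡ rhs.
  x = 0: rhs = 4, matching y values: 2, 11 (2 points).
  x = 1: rhs = 8, matching y values: none (0 points).
  x = 2: rhs = 5, matching y values: none (0 points).
  x = 3: rhs = 1, matching y values: 1, 12 (2 points).
  x = 4: rhs = 2, matching y values: none (0 points).
  x = 5: rhs = 1, matching y values: 1, 12 (2 points).
  x = 6: rhs = 4, matching y values: 2, 11 (2 points).
  x = 7: rhs = 4, matching y values: 2, 11 (2 points).
  x = 8: rhs = 7, matching y values: none (0 points).
  x = 9: rhs = 6, matching y values: none (0 points).
  x = 10: rhs = 7, matching y values: none (0 points).
  x = 11: rhs = 3, matching y values: 4, 9 (2 points).
  x = 12: rhs = 0, matching y values: 0 (1 points).
Total affine count: 13.
Full point count |E(F_13)| = 13 + 1 = 14.
Hasse bound: |14 − (13+1)| = |0| = 0 ≤ 2√13 ≈ 7.2111 ✓.


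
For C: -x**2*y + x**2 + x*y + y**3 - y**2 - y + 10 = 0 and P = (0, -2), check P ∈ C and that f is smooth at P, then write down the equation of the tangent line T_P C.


Tangent line at P: -2*x + 15*y + 30 = 0.

Step 1: f(0, -2) = 0, so P lies on C.
Step 2: partial derivatives
  f_x(x, y) = -2*x*y + 2*x + y, f_y(x, y) = -x**2 + x + 3*y**2 - 2*y - 1.
  f_x(P) = -2, f_y(P) = 15 (gradient nonzero, so P is smooth).
Step 3: tangent line at P: -2·(x − 0) + 15·(y − -2) = 0.
Expanding: -2*x + 15*y + 30 = 0.


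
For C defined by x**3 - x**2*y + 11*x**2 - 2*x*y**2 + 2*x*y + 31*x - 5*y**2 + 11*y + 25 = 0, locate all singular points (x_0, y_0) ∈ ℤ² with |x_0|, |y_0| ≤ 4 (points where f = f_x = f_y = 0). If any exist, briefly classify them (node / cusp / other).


Singular points: {(-3, 2)}; classification: cusp.

Compute partial derivatives:
  f_x = 3*x**2 - 2*x*y + 22*x - 2*y**2 + 2*y + 31.
  f_y = -x**2 - 4*x*y + 2*x - 10*y + 11.
Scan x_0 ∈ {−4, ..., 4}. For each x_0, f_y(x_0, y) is a polynomial in y; find its integer roots y ∈ {−4, ..., 4}, then test f_x and f at those candidates.
  x = -4: f_y(-4, y) = 6*y - 13; no integer root y with |y| ≤ 4.
  x = -3: f_y(-3, y) = 2*y - 4; vanishes at y ∈ {2}. (-3, 2): f_x = 0, f = 0 — SINGULAR.
  x = -2: f_y(-2, y) = 3 - 2*y; no integer root y with |y| ≤ 4.
  x = -1: f_y(-1, y) = 8 - 6*y; no integer root y with |y| ≤ 4.
  x = 0: f_y(0, y) = 11 - 10*y; no integer root y with |y| ≤ 4.
  x = 1: f_y(1, y) = 12 - 14*y; no integer root y with |y| ≤ 4.
  x = 2: f_y(2, y) = 11 - 18*y; no integer root y with |y| ≤ 4.
  x = 3: f_y(3, y) = 8 - 22*y; no integer root y with |y| ≤ 4.
  x = 4: f_y(4, y) = 3 - 26*y; no integer root y with |y| ≤ 4.
Only singular point on the grid: (-3, 2).
Classify: substitute x = -3 + u, y = 2 + v and expand: f = u**3 - u**2*v - 2*u*v**2 + v**2.
No constant or linear terms (consistent with a singular point). Quadratic part: v**2. Cubic part: u**3 - u**2*v - 2*u*v**2.
The quadratic part v**2 is a perfect square, so there is a single (double) tangent line v = 0, i.e. y = 2. Restricting the cubic part to that line (v = 0) leaves u**3 ≠ 0, so f is not divisible by v and the branch is v² ≈ -u**3 to lowest order — this is a cusp.
Classification: cusp.


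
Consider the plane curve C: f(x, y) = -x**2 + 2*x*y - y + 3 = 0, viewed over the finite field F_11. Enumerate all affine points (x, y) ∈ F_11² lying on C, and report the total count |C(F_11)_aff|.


Affine F_11-points: {(0, 3), (1, 9), (2, 4), (3, 10), (4, 5), (5, 0), (6, 0), (6, 1), (6, 2), (6, 3), (6, 4), (6, 5), (6, 6), (6, 7), (6, 8), (6, 9), (6, 10), (7, 1), (8, 7), (9, 2), (10, 8)}; count = 21.

For each of the 121 pairs (x, y) ∈ F_11², evaluate f(x, y) mod 11. Record the zeros.
  x = 0: [0↦3, 1↦2, 2↦1, 3↦0, 4↦10, 5↦9, 6↦8, 7↦7, 8↦6, 9↦5, 10↦4]  zeros at y ∈ {3}
  x = 1: [0↦2, 1↦3, 2↦4, 3↦5, 4↦6, 5↦7, 6↦8, 7↦9, 8↦10, 9↦0, 10↦1]  zeros at y ∈ {9}
  x = 2: [0↦10, 1↦2, 2↦5, 3↦8, 4↦0, 5↦3, 6↦6, 7↦9, 8↦1, 9↦4, 10↦7]  zeros at y ∈ {4}
  x = 3: [0↦5, 1↦10, 2↦4, 3↦9, 4↦3, 5↦8, 6↦2, 7↦7, 8↦1, 9↦6, 10↦0]  zeros at y ∈ {10}
  x = 4: [0↦9, 1↦5, 2↦1, 3↦8, 4↦4, 5↦0, 6↦7, 7↦3, 8↦10, 9↦6, 10↦2]  zeros at y ∈ {5}
  x = 5: [0↦0, 1↦9, 2↦7, 3↦5, 4↦3, 5↦1, 6↦10, 7↦8, 8↦6, 9↦4, 10↦2]  zeros at y ∈ {0}
  x = 6: [0↦0, 1↦0, 2↦0, 3↦0, 4↦0, 5↦0, 6↦0, 7↦0, 8↦0, 9↦0, 10↦0]  zeros at y ∈ {0, 1, 2, 3, 4, 5, 6, 7, 8, 9, 10}
  x = 7: [0↦9, 1↦0, 2↦2, 3↦4, 4↦6, 5↦8, 6↦10, 7↦1, 8↦3, 9↦5, 10↦7]  zeros at y ∈ {1}
  x = 8: [0↦5, 1↦9, 2↦2, 3↦6, 4↦10, 5↦3, 6↦7, 7↦0, 8↦4, 9↦8, 10↦1]  zeros at y ∈ {7}
  x = 9: [0↦10, 1↦5, 2↦0, 3↦6, 4↦1, 5↦7, 6↦2, 7↦8, 8↦3, 9↦9, 10↦4]  zeros at y ∈ {2}
  x = 10: [0↦2, 1↦10, 2↦7, 3↦4, 4↦1, 5↦9, 6↦6, 7↦3, 8↦0, 9↦8, 10↦5]  zeros at y ∈ {8}
Collecting zeros: affine points = {(0, 3), (1, 9), (2, 4), (3, 10), (4, 5), (5, 0), (6, 0), (6, 1), (6, 2), (6, 3), (6, 4), (6, 5), (6, 6), (6, 7), (6, 8), (6, 9), (6, 10), (7, 1), (8, 7), (9, 2), (10, 8)}.
Total count |C(F_11)_aff| = 21.


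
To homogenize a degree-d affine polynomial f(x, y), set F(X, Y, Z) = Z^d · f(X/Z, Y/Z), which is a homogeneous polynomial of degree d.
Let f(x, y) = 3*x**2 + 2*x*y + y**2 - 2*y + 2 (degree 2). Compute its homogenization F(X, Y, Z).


F(X, Y, Z) = 3*X**2 + 2*X*Y + Y**2 - 2*Y*Z + 2*Z**2

deg(f) = 2.
Substitute x = X/Z, y = Y/Z into f, then multiply by Z^2.
  monomial 3·x^2·y^0 ↦ 3·X^2·Y^0·Z^0.
  monomial 2·x^1·y^1 ↦ 2·X^1·Y^1·Z^0.
  monomial 1·x^0·y^2 ↦ 1·X^0·Y^2·Z^0.
  monomial -2·x^0·y^1 ↦ -2·X^0·Y^1·Z^1.
  monomial 2·x^0·y^0 ↦ 2·X^0·Y^0·Z^2.
Collecting: F(X, Y, Z) = 3*X**2 + 2*X*Y + Y**2 - 2*Y*Z + 2*Z**2.


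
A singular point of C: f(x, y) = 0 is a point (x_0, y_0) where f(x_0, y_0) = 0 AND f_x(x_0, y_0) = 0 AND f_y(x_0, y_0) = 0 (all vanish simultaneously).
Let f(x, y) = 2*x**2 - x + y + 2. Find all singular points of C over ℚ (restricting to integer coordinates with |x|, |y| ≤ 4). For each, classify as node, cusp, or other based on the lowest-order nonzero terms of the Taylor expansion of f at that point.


No singular points in the scanned grid; C is smooth there.

Compute partial derivatives:
  f_x = 4*x - 1.
  f_y = 1.
f_y = 1 is a nonzero constant, so f_y never vanishes: no point (x, y) can satisfy f = f_x = f_y = 0. In particular no (x, y) ∈ {−4, ..., 4}² is singular; the curve is smooth.


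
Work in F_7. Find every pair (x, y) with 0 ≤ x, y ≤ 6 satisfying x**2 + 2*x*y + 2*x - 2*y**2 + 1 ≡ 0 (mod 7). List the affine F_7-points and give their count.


Affine F_7-points: {(0, 2), (0, 5), (1, 2), (1, 6), (2, 4), (2, 5), (6, 0), (6, 6)}; count = 8.

For each of the 49 pairs (x, y) ∈ F_7², evaluate f(x, y) mod 7. Record the zeros.
  x = 0: [0↦1, 1↦6, 2↦0, 3↦4, 4↦4, 5↦0, 6↦6]  zeros at y ∈ {2, 5}
  x = 1: [0↦4, 1↦4, 2↦0, 3↦6, 4↦1, 5↦6, 6↦0]  zeros at y ∈ {2, 6}
  x = 2: [0↦2, 1↦4, 2↦2, 3↦3, 4↦0, 5↦0, 6↦3]  zeros at y ∈ {4, 5}
  x = 3: [0↦2, 1↦6, 2↦6, 3↦2, 4↦1, 5↦3, 6↦1]  zeros at y ∈ ∅
  x = 4: [0↦4, 1↦3, 2↦5, 3↦3, 4↦4, 5↦1, 6↦1]  zeros at y ∈ ∅
  x = 5: [0↦1, 1↦2, 2↦6, 3↦6, 4↦2, 5↦1, 6↦3]  zeros at y ∈ ∅
  x = 6: [0↦0, 1↦3, 2↦2, 3↦4, 4↦2, 5↦3, 6↦0]  zeros at y ∈ {0, 6}
Collecting zeros: affine points = {(0, 2), (0, 5), (1, 2), (1, 6), (2, 4), (2, 5), (6, 0), (6, 6)}.
Total count |C(F_7)_aff| = 8.


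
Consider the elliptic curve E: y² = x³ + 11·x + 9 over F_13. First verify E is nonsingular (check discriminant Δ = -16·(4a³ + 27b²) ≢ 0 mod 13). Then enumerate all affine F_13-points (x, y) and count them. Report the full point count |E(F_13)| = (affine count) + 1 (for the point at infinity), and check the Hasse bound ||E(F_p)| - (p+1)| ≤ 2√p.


Affine points = {(0, 3), (0, 10), (2, 0), (3, 2), (3, 11), (4, 0), (7, 0), (10, 1), (10, 12), (12, 6), (12, 7)}; affine count = 11; |E(F_13)| = 12.

Discriminant check: Δ ∝ 4a³ + 27b² = 4·11³ + 27·9² = 4·1331 + 27·81 ≡ 10 (mod 13). Nonzero ⇒ E is nonsingular.
For each x ∈ F_13, compute rhs = x³ + 11·x + 9 mod 13, then count y ∈ F_13 with y² ≡ rhs.
  x = 0: rhs = 9, matching y values: 3, 10 (2 points).
  x = 1: rhs = 8, matching y values: none (0 points).
  x = 2: rhs = 0, matching y values: 0 (1 points).
  x = 3: rhs = 4, matching y values: 2, 11 (2 points).
  x = 4: rhs = 0, matching y values: 0 (1 points).
  x = 5: rhs = 7, matching y values: none (0 points).
  x = 6: rhs = 5, matching y values: none (0 points).
  x = 7: rhs = 0, matching y values: 0 (1 points).
  x = 8: rhs = 11, matching y values: none (0 points).
  x = 9: rhs = 5, matching y values: none (0 points).
  x = 10: rhs = 1, matching y values: 1, 12 (2 points).
  x = 11: rhs = 5, matching y values: none (0 points).
  x = 12: rhs = 10, matching y values: 6, 7 (2 points).
Total affine count: 11.
Full point count |E(F_13)| = 11 + 1 = 12.
Hasse bound: |12 − (13+1)| = |-2| = 2 ≤ 2√13 ≈ 7.2111 ✓.


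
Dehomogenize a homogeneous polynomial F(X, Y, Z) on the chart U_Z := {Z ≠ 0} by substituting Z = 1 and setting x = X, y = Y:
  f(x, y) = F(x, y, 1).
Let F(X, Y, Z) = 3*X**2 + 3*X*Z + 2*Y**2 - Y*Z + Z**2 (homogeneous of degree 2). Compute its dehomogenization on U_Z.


f(x, y) = 3*x**2 + 3*x + 2*y**2 - y + 1

On U_Z we set Z = 1. Each monomial c·X^i·Y^j·Z^k in F becomes c·x^i·y^j·1^k = c·x^i·y^j.
Substituting Z = 1: F(X, Y, 1) = 3*x**2 + 3*x + 2*y**2 - y + 1.
Note: deg(f) ≤ deg(F) = 2; strict inequality happens when F is divisible by Z (lost terms).


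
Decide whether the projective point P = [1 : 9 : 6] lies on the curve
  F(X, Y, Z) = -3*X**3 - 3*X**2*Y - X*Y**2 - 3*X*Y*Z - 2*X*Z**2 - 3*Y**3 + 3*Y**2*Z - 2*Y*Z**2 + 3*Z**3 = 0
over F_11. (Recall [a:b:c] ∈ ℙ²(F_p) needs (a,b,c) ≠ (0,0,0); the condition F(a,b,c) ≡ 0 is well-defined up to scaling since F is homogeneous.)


F(1,9,6) ≡ 4 (mod 11); P is NOT on the curve.

Evaluate F(1, 9, 6) term-by-term (mod 11).
  -3*X**3 ↦ -3·1·1·1 = -3
  -3*X**2*Y ↦ -3·1·9·1 = -27
  -X*Y**2 ↦ -1·1·81·1 = -81
  -3*X*Y*Z ↦ -3·1·9·6 = -162
  -2*X*Z**2 ↦ -2·1·1·36 = -72
  -3*Y**3 ↦ -3·1·729·1 = -2187
  3*Y**2*Z ↦ 3·1·81·6 = 1458
  -2*Y*Z**2 ↦ -2·1·9·36 = -648
  3*Z**3 ↦ 3·1·1·216 = 648
Sum: F(1, 9, 6) = (-3) + (-27) + (-81) + (-162) + (-72) + (-2187) + (1458) + (-648) + (648) = -1074.
Reducing mod 11: -1074 ≡ 4 (mod 11).
Since F(a, b, c) ≡ 4 ≠ 0 (mod 11), P does NOT lie on the curve.


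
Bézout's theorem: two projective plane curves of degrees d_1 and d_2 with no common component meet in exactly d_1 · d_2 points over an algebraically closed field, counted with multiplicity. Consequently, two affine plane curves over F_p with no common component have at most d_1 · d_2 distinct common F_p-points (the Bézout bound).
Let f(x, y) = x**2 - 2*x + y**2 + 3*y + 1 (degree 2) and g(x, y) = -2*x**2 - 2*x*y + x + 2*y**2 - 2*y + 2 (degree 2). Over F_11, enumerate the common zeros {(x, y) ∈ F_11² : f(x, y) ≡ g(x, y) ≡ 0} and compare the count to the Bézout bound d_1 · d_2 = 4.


Common zeros: ∅; count = 0; Bézout bound = 4.

deg(f) = 2, deg(g) = 2, so Bézout bound = 4.
Scan x ∈ F_11. For each x, list the y ∈ F_11 with f(x, y) ≡ 0 and those with g(x, y) ≡ 0 (mod 11); the common zeros in that column are the intersection.
  x = 0: f ≡ 0 at y ∈ {2, 6}; g ≡ 0 at y ∈ ∅; common: ∅.
  x = 1: f ≡ 0 at y ∈ {0, 8}; g ≡ 0 at y ∈ ∅; common: ∅.
  x = 2: f ≡ 0 at y ∈ {2, 6}; g ≡ 0 at y ∈ ∅; common: ∅.
  x = 3: f ≡ 0 at y ∈ {3, 5}; g ≡ 0 at y ∈ {6, 9}; common: ∅.
  x = 4: f ≡ 0 at y ∈ ∅; g ≡ 0 at y ∈ {8}; common: ∅.
  x = 5: f ≡ 0 at y ∈ {4}; g ≡ 0 at y ∈ {8, 9}; common: ∅.
  x = 6: f ≡ 0 at y ∈ ∅; g ≡ 0 at y ∈ {3, 4}; common: ∅.
  x = 7: f ≡ 0 at y ∈ ∅; g ≡ 0 at y ∈ {4}; common: ∅.
  x = 8: f ≡ 0 at y ∈ {4}; g ≡ 0 at y ∈ {3, 6}; common: ∅.
  x = 9: f ≡ 0 at y ∈ ∅; g ≡ 0 at y ∈ ∅; common: ∅.
  x = 10: f ≡ 0 at y ∈ {3, 5}; g ≡ 0 at y ∈ ∅; common: ∅.
Collecting: common zeros = ∅, so the count is 0.
Comparison with the Bézout bound: 0 ≤ 4 = deg(f)·deg(g), as expected for curves with no common component (the affine F_11-count falls short of the bound because intersections may lie at infinity, over extension fields, or carry multiplicity).


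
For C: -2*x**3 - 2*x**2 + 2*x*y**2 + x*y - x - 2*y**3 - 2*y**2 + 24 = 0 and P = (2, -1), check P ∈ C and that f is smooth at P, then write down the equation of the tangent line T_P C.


Tangent line at P: -32*x - 8*y + 56 = 0.

Step 1: f(2, -1) = 0, so P lies on C.
Step 2: partial derivatives
  f_x(x, y) = -6*x**2 - 4*x + 2*y**2 + y - 1, f_y(x, y) = 4*x*y + x - 6*y**2 - 4*y.
  f_x(P) = -32, f_y(P) = -8 (gradient nonzero, so P is smooth).
Step 3: tangent line at P: -32·(x − 2) + -8·(y − -1) = 0.
Expanding: -32*x - 8*y + 56 = 0.


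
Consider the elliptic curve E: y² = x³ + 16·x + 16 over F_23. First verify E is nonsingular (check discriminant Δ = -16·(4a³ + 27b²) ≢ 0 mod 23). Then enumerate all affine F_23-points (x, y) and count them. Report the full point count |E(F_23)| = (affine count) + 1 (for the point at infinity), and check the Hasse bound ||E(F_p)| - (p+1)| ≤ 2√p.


Affine points = {(0, 4), (0, 19), (4, 11), (4, 12), (6, 11), (6, 12), (8, 9), (8, 14), (10, 7), (10, 16), (12, 2), (12, 21), (13, 11), (13, 12), (17, 7), (17, 16), (18, 8), (18, 15), (19, 7), (19, 16)}; affine count = 20; |E(F_23)| = 21.

Discriminant check: Δ ∝ 4a³ + 27b² = 4·16³ + 27·16² = 4·4096 + 27·256 ≡ 20 (mod 23). Nonzero ⇒ E is nonsingular.
For each x ∈ F_23, compute rhs = x³ + 16·x + 16 mod 23, then count y ∈ F_23 with y² ≡ rhs.
  x = 0: rhs = 16, matching y values: 4, 19 (2 points).
  x = 1: rhs = 10, matching y values: none (0 points).
  x = 2: rhs = 10, matching y values: none (0 points).
  x = 3: rhs = 22, matching y values: none (0 points).
  x = 4: rhs = 6, matching y values: 11, 12 (2 points).
  x = 5: rhs = 14, matching y values: none (0 points).
  x = 6: rhs = 6, matching y values: 11, 12 (2 points).
  x = 7: rhs = 11, matching y values: none (0 points).
  x = 8: rhs = 12, matching y values: 9, 14 (2 points).
  x = 9: rhs = 15, matching y values: none (0 points).
  x = 10: rhs = 3, matching y values: 7, 16 (2 points).
  x = 11: rhs = 5, matching y values: none (0 points).
  x = 12: rhs = 4, matching y values: 2, 21 (2 points).
  x = 13: rhs = 6, matching y values: 11, 12 (2 points).
  x = 14: rhs = 17, matching y values: none (0 points).
  x = 15: rhs = 20, matching y values: none (0 points).
  x = 16: rhs = 21, matching y values: none (0 points).
  x = 17: rhs = 3, matching y values: 7, 16 (2 points).
  x = 18: rhs = 18, matching y values: 8, 15 (2 points).
  x = 19: rhs = 3, matching y values: 7, 16 (2 points).
  x = 20: rhs = 10, matching y values: none (0 points).
  x = 21: rhs = 22, matching y values: none (0 points).
  x = 22: rhs = 22, matching y values: none (0 points).
Total affine count: 20.
Full point count |E(F_23)| = 20 + 1 = 21.
Hasse bound: |21 − (23+1)| = |-3| = 3 ≤ 2√23 ≈ 9.5917 ✓.


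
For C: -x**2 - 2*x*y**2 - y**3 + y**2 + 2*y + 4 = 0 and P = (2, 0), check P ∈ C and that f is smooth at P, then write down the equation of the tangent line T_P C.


Tangent line at P: -4*x + 2*y + 8 = 0.

Step 1: f(2, 0) = 0, so P lies on C.
Step 2: partial derivatives
  f_x(x, y) = -2*x - 2*y**2, f_y(x, y) = -4*x*y - 3*y**2 + 2*y + 2.
  f_x(P) = -4, f_y(P) = 2 (gradient nonzero, so P is smooth).
Step 3: tangent line at P: -4·(x − 2) + 2·(y − 0) = 0.
Expanding: -4*x + 2*y + 8 = 0.


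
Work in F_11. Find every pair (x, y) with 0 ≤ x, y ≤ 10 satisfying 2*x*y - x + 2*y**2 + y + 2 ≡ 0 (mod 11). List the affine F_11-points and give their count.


Affine F_11-points: {(1, 5), (1, 10), (2, 0), (2, 3), (4, 4), (4, 8), (6, 1), (6, 9), (7, 2), (7, 7)}; count = 10.

For each of the 121 pairs (x, y) ∈ F_11², evaluate f(x, y) mod 11. Record the zeros.
  x = 0: [0↦2, 1↦5, 2↦1, 3↦1, 4↦5, 5↦2, 6↦3, 7↦8, 8↦6, 9↦8, 10↦3]  zeros at y ∈ ∅
  x = 1: [0↦1, 1↦6, 2↦4, 3↦6, 4↦1, 5↦0, 6↦3, 7↦10, 8↦10, 9↦3, 10↦0]  zeros at y ∈ {5, 10}
  x = 2: [0↦0, 1↦7, 2↦7, 3↦0, 4↦8, 5↦9, 6↦3, 7↦1, 8↦3, 9↦9, 10↦8]  zeros at y ∈ {0, 3}
  x = 3: [0↦10, 1↦8, 2↦10, 3↦5, 4↦4, 5↦7, 6↦3, 7↦3, 8↦7, 9↦4, 10↦5]  zeros at y ∈ ∅
  x = 4: [0↦9, 1↦9, 2↦2, 3↦10, 4↦0, 5↦5, 6↦3, 7↦5, 8↦0, 9↦10, 10↦2]  zeros at y ∈ {4, 8}
  x = 5: [0↦8, 1↦10, 2↦5, 3↦4, 4↦7, 5↦3, 6↦3, 7↦7, 8↦4, 9↦5, 10↦10]  zeros at y ∈ ∅
  x = 6: [0↦7, 1↦0, 2↦8, 3↦9, 4↦3, 5↦1, 6↦3, 7↦9, 8↦8, 9↦0, 10↦7]  zeros at y ∈ {1, 9}
  x = 7: [0↦6, 1↦1, 2↦0, 3↦3, 4↦10, 5↦10, 6↦3, 7↦0, 8↦1, 9↦6, 10↦4]  zeros at y ∈ {2, 7}
  x = 8: [0↦5, 1↦2, 2↦3, 3↦8, 4↦6, 5↦8, 6↦3, 7↦2, 8↦5, 9↦1, 10↦1]  zeros at y ∈ ∅
  x = 9: [0↦4, 1↦3, 2↦6, 3↦2, 4↦2, 5↦6, 6↦3, 7↦4, 8↦9, 9↦7, 10↦9]  zeros at y ∈ ∅
  x = 10: [0↦3, 1↦4, 2↦9, 3↦7, 4↦9, 5↦4, 6↦3, 7↦6, 8↦2, 9↦2, 10↦6]  zeros at y ∈ ∅
Collecting zeros: affine points = {(1, 5), (1, 10), (2, 0), (2, 3), (4, 4), (4, 8), (6, 1), (6, 9), (7, 2), (7, 7)}.
Total count |C(F_11)_aff| = 10.


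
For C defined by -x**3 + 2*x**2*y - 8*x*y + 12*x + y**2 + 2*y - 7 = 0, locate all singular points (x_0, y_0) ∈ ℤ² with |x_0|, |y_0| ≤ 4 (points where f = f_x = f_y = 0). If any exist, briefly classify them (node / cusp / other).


Singular points: {(2, 3)}; classification: cusp.

Compute partial derivatives:
  f_x = -3*x**2 + 4*x*y - 8*y + 12.
  f_y = 2*x**2 - 8*x + 2*y + 2.
Scan x_0 ∈ {−4, ..., 4}. For each x_0, f_y(x_0, y) is a polynomial in y; find its integer roots y ∈ {−4, ..., 4}, then test f_x and f at those candidates.
  x = -4: f_y(-4, y) = 2*y + 66; no integer root y with |y| ≤ 4.
  x = -3: f_y(-3, y) = 2*y + 44; no integer root y with |y| ≤ 4.
  x = -2: f_y(-2, y) = 2*y + 26; no integer root y with |y| ≤ 4.
  x = -1: f_y(-1, y) = 2*y + 12; no integer root y with |y| ≤ 4.
  x = 0: f_y(0, y) = 2*y + 2; vanishes at y ∈ {-1}. (0, -1): f_x = 20 ≠ 0.
  x = 1: f_y(1, y) = 2*y - 4; vanishes at y ∈ {2}. (1, 2): f_x = 1 ≠ 0.
  x = 2: f_y(2, y) = 2*y - 6; vanishes at y ∈ {3}. (2, 3): f_x = 0, f = 0 — SINGULAR.
  x = 3: f_y(3, y) = 2*y - 4; vanishes at y ∈ {2}. (3, 2): f_x = -7 ≠ 0.
  x = 4: f_y(4, y) = 2*y + 2; vanishes at y ∈ {-1}. (4, -1): f_x = -44 ≠ 0.
Only singular point on the grid: (2, 3).
Classify: substitute x = 2 + u, y = 3 + v and expand: f = -u**3 + 2*u**2*v + v**2.
No constant or linear terms (consistent with a singular point). Quadratic part: v**2. Cubic part: -u**3 + 2*u**2*v.
The quadratic part v**2 is a perfect square, so there is a single (double) tangent line v = 0, i.e. y = 3. Restricting the cubic part to that line (v = 0) leaves -u**3 ≠ 0, so f is not divisible by v and the branch is v² ≈ u**3 to lowest order — this is a cusp.
Classification: cusp.


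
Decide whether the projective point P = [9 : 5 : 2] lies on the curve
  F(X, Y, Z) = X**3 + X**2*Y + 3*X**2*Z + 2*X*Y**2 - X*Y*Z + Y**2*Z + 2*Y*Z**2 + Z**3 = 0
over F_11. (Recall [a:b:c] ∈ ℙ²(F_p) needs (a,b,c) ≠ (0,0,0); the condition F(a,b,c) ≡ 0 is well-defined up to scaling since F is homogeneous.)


F(9,5,2) ≡ 10 (mod 11); P is NOT on the curve.

Evaluate F(9, 5, 2) term-by-term (mod 11).
  X**3 ↦ 1·729·1·1 = 729
  X**2*Y ↦ 1·81·5·1 = 405
  3*X**2*Z ↦ 3·81·1·2 = 486
  2*X*Y**2 ↦ 2·9·25·1 = 450
  -X*Y*Z ↦ -1·9·5·2 = -90
  Y**2*Z ↦ 1·1·25·2 = 50
  2*Y*Z**2 ↦ 2·1·5·4 = 40
  Z**3 ↦ 1·1·1·8 = 8
Sum: F(9, 5, 2) = (729) + (405) + (486) + (450) + (-90) + (50) + (40) + (8) = 2078.
Reducing mod 11: 2078 ≡ 10 (mod 11).
Since F(a, b, c) ≡ 10 ≠ 0 (mod 11), P does NOT lie on the curve.


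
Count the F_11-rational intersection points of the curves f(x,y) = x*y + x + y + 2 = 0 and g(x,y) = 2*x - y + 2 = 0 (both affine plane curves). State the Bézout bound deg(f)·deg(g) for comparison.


Common zeros: {(1, 4), (2, 6)}; count = 2; Bézout bound = 2.

deg(f) = 2, deg(g) = 1, so Bézout bound = 2.
Scan x ∈ F_11. For each x, list the y ∈ F_11 with f(x, y) ≡ 0 and those with g(x, y) ≡ 0 (mod 11); the common zeros in that column are the intersection.
  x = 0: f ≡ 0 at y ∈ {9}; g ≡ 0 at y ∈ {2}; common: ∅.
  x = 1: f ≡ 0 at y ∈ {4}; g ≡ 0 at y ∈ {4}; common: {4}.
  x = 2: f ≡ 0 at y ∈ {6}; g ≡ 0 at y ∈ {6}; common: {6}.
  x = 3: f ≡ 0 at y ∈ {7}; g ≡ 0 at y ∈ {8}; common: ∅.
  x = 4: f ≡ 0 at y ∈ {1}; g ≡ 0 at y ∈ {10}; common: ∅.
  x = 5: f ≡ 0 at y ∈ {8}; g ≡ 0 at y ∈ {1}; common: ∅.
  x = 6: f ≡ 0 at y ∈ {2}; g ≡ 0 at y ∈ {3}; common: ∅.
  x = 7: f ≡ 0 at y ∈ {3}; g ≡ 0 at y ∈ {5}; common: ∅.
  x = 8: f ≡ 0 at y ∈ {5}; g ≡ 0 at y ∈ {7}; common: ∅.
  x = 9: f ≡ 0 at y ∈ {0}; g ≡ 0 at y ∈ {9}; common: ∅.
  x = 10: f ≡ 0 at y ∈ ∅; g ≡ 0 at y ∈ {0}; common: ∅.
Collecting: common zeros = {(1, 4), (2, 6)}, so the count is 2.
Comparison with the Bézout bound: 2 ≤ 2 = deg(f)·deg(g), as expected for curves with no common component (the bound is attained).
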